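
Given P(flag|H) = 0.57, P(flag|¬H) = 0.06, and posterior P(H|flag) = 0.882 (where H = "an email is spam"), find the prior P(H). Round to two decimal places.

Bayes' rule in odds form gives O(H|E) = O(H)·[P(E|H)/P(E|¬H)], hence O(H) = O(H|E)/LR.
Posterior odds = 0.882/(1−0.882) = 7.4746. LR = 0.57/0.06 = 9.5000.
Prior odds = 7.4746/9.5000 = 0.7868, so P(H) = 0.7868/(1+0.7868) ≈ 0.44.

P(H) = 0.44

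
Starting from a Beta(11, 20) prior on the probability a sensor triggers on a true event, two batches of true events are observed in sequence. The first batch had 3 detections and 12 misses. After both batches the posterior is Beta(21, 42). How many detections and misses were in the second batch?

7 detections and 10 misses

Because Beta–binomial updating is additive in the counts, the combined data contributed (α_post−α_prior, β_post−β_prior) successes and failures.
Total across both batches: 21−11=10 detections, 42−20=22 misses.
Subtract the first batch: 10−3=7 detections and 22−12=10 misses.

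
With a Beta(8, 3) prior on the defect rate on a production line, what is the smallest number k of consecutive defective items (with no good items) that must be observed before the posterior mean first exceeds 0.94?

k = 40

After k defective items and 0 good items the posterior is Beta(8+k, 3), with mean (8+k)/(8+3+k).
Set (8+k)/(11+k) > 0.94 and solve: k > (0.94·11 − 8)/(1 − 0.94) = 39.000.
The smallest integer exceeding 39.000 is 40, and checking k=40: (48)/(51) = 0.9412 > 0.94.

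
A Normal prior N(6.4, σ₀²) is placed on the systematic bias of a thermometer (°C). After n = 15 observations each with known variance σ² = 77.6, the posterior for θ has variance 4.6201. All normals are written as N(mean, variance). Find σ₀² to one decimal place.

Posterior precision equals prior precision plus data precision: 1/σ_n² = 1/σ₀² + n/σ².
So 1/σ₀² = 1/4.6201 − 15/77.6 = 0.216446 − 0.193299 = 0.023147.
Hence σ₀² = 1/0.023147 ≈ 43.2.

σ₀² = 43.2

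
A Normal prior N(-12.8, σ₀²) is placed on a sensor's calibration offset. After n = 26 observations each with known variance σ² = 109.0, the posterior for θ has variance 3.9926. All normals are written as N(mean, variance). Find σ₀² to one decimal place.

For the Normal–Normal model with known σ², precisions add: τ_n = τ₀ + n/σ².
So 1/σ₀² = 1/3.9926 − 26/109.0 = 0.250463 − 0.238532 = 0.011931.
Hence σ₀² = 1/0.011931 ≈ 83.8.

σ₀² = 83.8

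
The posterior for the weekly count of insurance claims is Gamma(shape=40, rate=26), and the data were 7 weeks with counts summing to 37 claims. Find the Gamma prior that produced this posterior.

Gamma–Poisson conjugacy: posterior shape = α + Σxᵢ, posterior rate = β + n.
So α = 40 − 37 = 3 and β = 26 − 7 = 19.

Gamma(shape=3, rate=19)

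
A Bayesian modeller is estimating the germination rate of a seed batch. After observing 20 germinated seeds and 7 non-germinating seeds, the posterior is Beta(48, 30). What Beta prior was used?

Under Beta–binomial conjugacy the posterior parameters are (α+s, β+f).
So α = 48 − 20 = 28 and β = 30 − 7 = 23.

Beta(28, 23)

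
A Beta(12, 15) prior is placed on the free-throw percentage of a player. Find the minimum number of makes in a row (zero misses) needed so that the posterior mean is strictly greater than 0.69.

After k makes and 0 misses the posterior is Beta(12+k, 15), with mean (12+k)/(12+15+k).
Set (12+k)/(27+k) > 0.69 and solve: k > (0.69·27 − 12)/(1 − 0.69) = 21.387.
The smallest integer exceeding 21.387 is 22.

k = 22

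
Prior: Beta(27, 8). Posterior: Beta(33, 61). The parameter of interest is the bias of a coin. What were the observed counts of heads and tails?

Beta is conjugate to the binomial likelihood: posterior = Beta(α+s, β+f).
Match parameters: s=33−27=6, f=61−8=53.

6 heads and 53 tails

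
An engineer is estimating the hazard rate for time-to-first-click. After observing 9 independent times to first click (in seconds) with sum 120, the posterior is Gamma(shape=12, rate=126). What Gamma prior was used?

Gamma(shape=3, rate=6)

Gamma–exponential conjugacy: posterior shape = α + n, posterior rate = β + Σtᵢ.
So α = 12 − 9 = 3 and β = 126 − 120 = 6.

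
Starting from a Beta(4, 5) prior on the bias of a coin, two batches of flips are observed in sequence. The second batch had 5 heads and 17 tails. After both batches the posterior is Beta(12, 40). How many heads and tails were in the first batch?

Because Beta–binomial updating is additive in the counts, the combined data contributed (α_post−α_prior, β_post−β_prior) successes and failures.
Total across both batches: 12−4=8 heads, 40−5=35 tails.
Subtract the second batch: 8−5=3 heads and 35−17=18 tails.

3 heads and 18 tails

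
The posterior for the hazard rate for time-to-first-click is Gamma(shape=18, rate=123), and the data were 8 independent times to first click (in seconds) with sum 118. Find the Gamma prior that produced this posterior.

Gamma(shape=10, rate=5)

Gamma–exponential conjugacy: posterior shape = α + n, posterior rate = β + Σtᵢ.
So α = 18 − 8 = 10 and β = 123 − 118 = 5.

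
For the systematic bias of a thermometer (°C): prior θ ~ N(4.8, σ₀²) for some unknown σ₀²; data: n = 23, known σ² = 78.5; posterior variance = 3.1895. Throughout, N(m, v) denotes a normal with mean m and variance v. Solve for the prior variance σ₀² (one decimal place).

Posterior precision equals prior precision plus data precision: 1/σ_n² = 1/σ₀² + n/σ².
So 1/σ₀² = 1/3.1895 − 23/78.5 = 0.313529 − 0.292994 = 0.020535.
Hence σ₀² = 1/0.020535 ≈ 48.7.

σ₀² = 48.7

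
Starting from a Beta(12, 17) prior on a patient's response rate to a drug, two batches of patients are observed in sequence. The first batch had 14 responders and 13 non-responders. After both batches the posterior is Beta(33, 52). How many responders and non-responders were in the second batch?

7 responders and 22 non-responders

Because Beta–binomial updating is additive in the counts, the combined data contributed (α_post−α_prior, β_post−β_prior) successes and failures.
Total across both batches: 33−12=21 responders, 52−17=35 non-responders.
Subtract the first batch: 21−14=7 responders and 35−13=22 non-responders.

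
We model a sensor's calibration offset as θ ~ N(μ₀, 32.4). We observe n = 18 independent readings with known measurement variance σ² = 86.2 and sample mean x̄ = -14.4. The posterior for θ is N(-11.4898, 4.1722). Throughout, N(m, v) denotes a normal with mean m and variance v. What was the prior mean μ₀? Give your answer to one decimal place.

With known observation variance, the Normal–Normal posterior has precision τ_n = τ₀ + n/σ² and mean μ_n = (τ₀μ₀ + (n/σ²)x̄)/τ_n.
Here τ₀ = 1/32.4 = 0.030864 and τ_data = 18/86.2 = 0.208817, so τ_n = 0.239681.
Rearranging for μ₀: μ₀ = (μ_n·τ_n − τ_data·x̄)/τ₀ = (-11.4898·0.239681 − 0.208817·-14.4) / 0.030864 = 0.253078/0.030864 ≈ 8.2.

μ₀ = 8.2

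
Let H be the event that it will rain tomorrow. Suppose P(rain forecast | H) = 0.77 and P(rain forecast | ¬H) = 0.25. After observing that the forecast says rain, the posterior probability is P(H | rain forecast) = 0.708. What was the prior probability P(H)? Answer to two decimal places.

Bayes' rule in odds form gives O(H|E) = O(H)·[P(E|H)/P(E|¬H)], hence O(H) = O(H|E)/LR.
Posterior odds = 0.708/(1−0.708) = 2.4247. LR = 0.77/0.25 = 3.0800.
Prior odds = 2.4247/3.0800 = 0.7872, so P(H) = 0.7872/(1+0.7872) ≈ 0.44.

P(H) = 0.44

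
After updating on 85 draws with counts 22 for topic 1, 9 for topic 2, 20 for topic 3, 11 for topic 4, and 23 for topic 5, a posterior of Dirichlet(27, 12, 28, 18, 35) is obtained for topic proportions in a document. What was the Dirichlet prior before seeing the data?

For a Dirichlet(α) prior with multinomial counts c, the posterior is Dirichlet(α + c) componentwise.
Subtract each count from the matching posterior parameter: 27−22=5, 12−9=3, 28−20=8, 18−11=7, 35−23=12.

Dirichlet(5, 3, 8, 7, 12)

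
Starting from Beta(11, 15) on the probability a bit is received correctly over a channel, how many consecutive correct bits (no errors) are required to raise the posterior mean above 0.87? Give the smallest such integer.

After k correct bits and 0 errors the posterior is Beta(11+k, 15), with mean (11+k)/(11+15+k).
Set (11+k)/(26+k) > 0.87 and solve: k > (0.87·26 − 11)/(1 − 0.87) = 89.385.
The smallest integer exceeding 89.385 is 90.

k = 90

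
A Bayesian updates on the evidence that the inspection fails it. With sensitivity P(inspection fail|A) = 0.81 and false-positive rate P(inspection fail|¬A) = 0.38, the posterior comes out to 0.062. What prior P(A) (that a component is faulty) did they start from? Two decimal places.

P(A) = 0.03

Bayes' rule in odds form gives O(A|E) = O(A)·[P(E|A)/P(E|¬A)], hence O(A) = O(A|E)/LR.
Posterior odds = 0.062/(1−0.062) = 0.0661. LR = 0.81/0.38 = 2.1316.
Prior odds = 0.0661/2.1316 = 0.0310, so P(A) = 0.0310/(1+0.0310) ≈ 0.03.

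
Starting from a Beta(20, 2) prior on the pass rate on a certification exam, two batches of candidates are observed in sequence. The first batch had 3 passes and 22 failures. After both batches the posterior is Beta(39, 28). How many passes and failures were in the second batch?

16 passes and 4 failures

Sequential conjugate updates are equivalent to a single update on the pooled data, so total successes = posterior α − prior α and total failures = posterior β − prior β.
Total across both batches: 39−20=19 passes, 28−2=26 failures.
Subtract the first batch: 19−3=16 passes and 26−22=4 failures.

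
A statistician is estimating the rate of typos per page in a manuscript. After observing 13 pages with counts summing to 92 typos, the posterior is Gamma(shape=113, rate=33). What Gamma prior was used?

Gamma(shape=21, rate=20)

Gamma–Poisson conjugacy: posterior shape = α + Σxᵢ, posterior rate = β + n.
So α = 113 − 92 = 21 and β = 33 − 13 = 20.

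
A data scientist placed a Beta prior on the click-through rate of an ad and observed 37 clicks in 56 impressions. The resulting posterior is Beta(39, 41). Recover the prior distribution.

Beta(2, 22)

Beta is conjugate to the binomial likelihood: posterior = Beta(a+s, b+f).
So a = 39 − 37 = 2 and b = 41 − 19 = 22.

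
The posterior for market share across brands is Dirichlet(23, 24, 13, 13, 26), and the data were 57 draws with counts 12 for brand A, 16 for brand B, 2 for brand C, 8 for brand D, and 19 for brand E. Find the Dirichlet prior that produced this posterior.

For a Dirichlet(α) prior with multinomial counts c, the posterior is Dirichlet(α + c) componentwise.
Subtract each count from the matching posterior parameter: 23−12=11, 24−16=8, 13−2=11, 13−8=5, 26−19=7.

Dirichlet(11, 8, 11, 5, 7)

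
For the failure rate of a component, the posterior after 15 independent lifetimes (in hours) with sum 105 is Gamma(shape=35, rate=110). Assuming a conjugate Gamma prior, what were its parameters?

For an exponential likelihood with a Gamma(α, β) prior on the rate, n observations with total T give posterior Gamma(α+n, β+T).
So α = 35 − 15 = 20 and β = 110 − 105 = 5.

Gamma(shape=20, rate=5)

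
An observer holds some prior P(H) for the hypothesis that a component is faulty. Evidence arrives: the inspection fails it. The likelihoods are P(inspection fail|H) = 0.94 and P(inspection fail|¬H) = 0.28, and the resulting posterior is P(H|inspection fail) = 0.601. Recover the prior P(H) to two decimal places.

P(H) = 0.31

Bayes' rule in odds form gives O(H|E) = O(H)·[P(E|H)/P(E|¬H)], hence O(H) = O(H|E)/LR.
Posterior odds = 0.601/(1−0.601) = 1.5063. LR = 0.94/0.28 = 3.3571.
Prior odds = 1.5063/3.3571 = 0.4487, so P(H) = 0.4487/(1+0.4487) ≈ 0.31.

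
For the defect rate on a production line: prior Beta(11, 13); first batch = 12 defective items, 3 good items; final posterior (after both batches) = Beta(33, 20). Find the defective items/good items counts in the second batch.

10 defective items and 4 good items

Because Beta–binomial updating is additive in the counts, the combined data contributed (α_post−α_prior, β_post−β_prior) successes and failures.
Total across both batches: 33−11=22 defective items, 20−13=7 good items.
Subtract the first batch: 22−12=10 defective items and 7−3=4 good items.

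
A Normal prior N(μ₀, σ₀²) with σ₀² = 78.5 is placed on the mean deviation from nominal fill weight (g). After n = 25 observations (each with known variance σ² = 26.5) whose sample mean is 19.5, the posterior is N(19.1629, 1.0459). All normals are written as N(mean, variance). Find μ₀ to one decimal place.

With known observation variance, the Normal–Normal posterior has precision τ_n = τ₀ + n/σ² and mean μ_n = (τ₀μ₀ + (n/σ²)x̄)/τ_n.
Here τ₀ = 1/78.5 = 0.012739 and τ_data = 25/26.5 = 0.943396, so τ_n = 0.956135.
Rearranging for μ₀: μ₀ = (μ_n·τ_n − τ_data·x̄)/τ₀ = (19.1629·0.956135 − 0.943396·19.5) / 0.012739 = -0.073903/0.012739 ≈ -5.8.

μ₀ = -5.8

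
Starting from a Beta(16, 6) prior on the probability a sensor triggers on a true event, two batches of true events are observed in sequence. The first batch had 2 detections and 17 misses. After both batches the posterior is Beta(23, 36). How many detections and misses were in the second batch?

Sequential conjugate updates are equivalent to a single update on the pooled data, so total successes = posterior α − prior α and total failures = posterior β − prior β.
Total across both batches: 23−16=7 detections, 36−6=30 misses.
Subtract the first batch: 7−2=5 detections and 30−17=13 misses.

5 detections and 13 misses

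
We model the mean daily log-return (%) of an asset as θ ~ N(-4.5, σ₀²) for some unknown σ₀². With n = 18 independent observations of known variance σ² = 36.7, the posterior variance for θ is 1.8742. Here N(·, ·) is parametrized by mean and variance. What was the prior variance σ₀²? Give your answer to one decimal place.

σ₀² = 23.2

For the Normal–Normal model with known σ², precisions add: τ_n = τ₀ + n/σ².
So 1/σ₀² = 1/1.8742 − 18/36.7 = 0.533561 − 0.490463 = 0.043098.
Hence σ₀² = 1/0.043098 ≈ 23.2.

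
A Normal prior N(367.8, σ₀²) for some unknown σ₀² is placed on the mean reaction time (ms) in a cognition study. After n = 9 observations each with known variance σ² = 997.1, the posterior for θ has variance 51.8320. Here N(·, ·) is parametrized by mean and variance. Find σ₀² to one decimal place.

σ₀² = 97.4

For the Normal–Normal model with known σ², precisions add: τ_n = τ₀ + n/σ².
So 1/σ₀² = 1/51.8320 − 9/997.1 = 0.019293 − 0.009026 = 0.010267.
Hence σ₀² = 1/0.010267 ≈ 97.4.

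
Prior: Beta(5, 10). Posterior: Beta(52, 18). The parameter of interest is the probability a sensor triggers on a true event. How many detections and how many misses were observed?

Beta is conjugate to the binomial likelihood: posterior = Beta(a+s, b+f).
So s = 52 − 5 = 47 and f = 18 − 10 = 8.

47 detections and 8 misses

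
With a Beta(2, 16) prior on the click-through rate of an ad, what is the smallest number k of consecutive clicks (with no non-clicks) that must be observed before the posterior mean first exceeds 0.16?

After k clicks and 0 non-clicks the posterior is Beta(2+k, 16), with mean (2+k)/(2+16+k).
Set (2+k)/(18+k) > 0.16 and solve: k > (0.16·18 − 2)/(1 − 0.16) = 1.048.
The smallest integer exceeding 1.048 is 2.

k = 2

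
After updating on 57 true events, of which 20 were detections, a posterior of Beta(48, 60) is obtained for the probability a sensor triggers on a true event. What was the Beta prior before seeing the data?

Beta(28, 23)

Beta is conjugate to the binomial likelihood: posterior = Beta(α+s, β+f).
So α = 48 − 20 = 28 and β = 60 − 37 = 23.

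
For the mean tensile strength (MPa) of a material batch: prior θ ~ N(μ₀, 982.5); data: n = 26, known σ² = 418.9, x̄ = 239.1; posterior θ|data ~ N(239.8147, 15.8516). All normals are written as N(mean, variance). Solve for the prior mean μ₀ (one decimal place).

With known observation variance, the Normal–Normal posterior has precision τ_n = τ₀ + n/σ² and mean μ_n = (τ₀μ₀ + (n/σ²)x̄)/τ_n.
Here τ₀ = 1/982.5 = 0.001018 and τ_data = 26/418.9 = 0.062067, so τ_n = 0.063085.
Rearranging for μ₀: μ₀ = (μ_n·τ_n − τ_data·x̄)/τ₀ = (239.8147·0.063085 − 0.062067·239.1) / 0.001018 = 0.288491/0.001018 ≈ 283.4.

μ₀ = 283.4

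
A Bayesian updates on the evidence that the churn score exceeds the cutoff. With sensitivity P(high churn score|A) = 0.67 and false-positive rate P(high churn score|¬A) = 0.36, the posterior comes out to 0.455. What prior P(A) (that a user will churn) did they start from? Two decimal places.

P(A) = 0.31

Bayes' rule in odds form gives O(A|E) = O(A)·[P(E|A)/P(E|¬A)], hence O(A) = O(A|E)/LR.
Posterior odds = 0.455/(1−0.455) = 0.8349. LR = 0.67/0.36 = 1.8611.
Prior odds = 0.8349/1.8611 = 0.4486, so P(A) = 0.4486/(1+0.4486) ≈ 0.31.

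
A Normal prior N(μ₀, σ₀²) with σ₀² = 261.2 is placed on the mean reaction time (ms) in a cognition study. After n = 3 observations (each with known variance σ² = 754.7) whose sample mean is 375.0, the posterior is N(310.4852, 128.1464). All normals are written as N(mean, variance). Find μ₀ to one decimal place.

With known observation variance, the Normal–Normal posterior has precision τ_n = τ₀ + n/σ² and mean μ_n = (τ₀μ₀ + (n/σ²)x̄)/τ_n.
Here τ₀ = 1/261.2 = 0.003828 and τ_data = 3/754.7 = 0.003975, so τ_n = 0.007803.
Rearranging for μ₀: μ₀ = (μ_n·τ_n − τ_data·x̄)/τ₀ = (310.4852·0.007803 − 0.003975·375.0) / 0.003828 = 0.932091/0.003828 ≈ 243.5.

μ₀ = 243.5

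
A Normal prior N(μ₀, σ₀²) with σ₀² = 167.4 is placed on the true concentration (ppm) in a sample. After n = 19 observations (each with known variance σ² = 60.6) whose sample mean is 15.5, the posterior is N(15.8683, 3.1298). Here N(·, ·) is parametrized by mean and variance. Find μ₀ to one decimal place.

μ₀ = 35.2

The posterior mean is a precision-weighted average: μ_n = (τ₀μ₀ + τ_data·x̄)/(τ₀+τ_data), with τ₀=1/σ₀² and τ_data=n/σ².
Here τ₀ = 1/167.4 = 0.005974 and τ_data = 19/60.6 = 0.313531, so τ_n = 0.319505.
Rearranging for μ₀: μ₀ = (μ_n·τ_n − τ_data·x̄)/τ₀ = (15.8683·0.319505 − 0.313531·15.5) / 0.005974 = 0.210271/0.005974 ≈ 35.2.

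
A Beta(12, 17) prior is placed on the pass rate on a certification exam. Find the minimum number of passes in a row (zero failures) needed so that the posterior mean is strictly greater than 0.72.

k = 32

After k passes and 0 failures the posterior is Beta(12+k, 17), with mean (12+k)/(12+17+k).
Set (12+k)/(29+k) > 0.72 and solve: k > (0.72·29 − 12)/(1 − 0.72) = 31.714.
The smallest integer exceeding 31.714 is 32.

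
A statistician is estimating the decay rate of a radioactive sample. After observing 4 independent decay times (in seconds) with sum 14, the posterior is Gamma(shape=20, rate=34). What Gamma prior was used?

Gamma(shape=16, rate=20)

For an exponential likelihood with a Gamma(α, β) prior on the rate, n observations with total T give posterior Gamma(α+n, β+T).
So α = 20 − 4 = 16 and β = 34 − 14 = 20.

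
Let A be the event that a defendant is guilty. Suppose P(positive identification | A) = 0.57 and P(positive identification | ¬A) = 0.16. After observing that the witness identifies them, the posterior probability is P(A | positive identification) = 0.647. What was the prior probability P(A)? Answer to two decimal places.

Bayes' rule in odds form gives O(A|E) = O(A)·[P(E|A)/P(E|¬A)], hence O(A) = O(A|E)/LR.
Posterior odds = 0.647/(1−0.647) = 1.8329. LR = 0.57/0.16 = 3.5625.
Prior odds = 1.8329/3.5625 = 0.5145, so P(A) = 0.5145/(1+0.5145) ≈ 0.34.

P(A) = 0.34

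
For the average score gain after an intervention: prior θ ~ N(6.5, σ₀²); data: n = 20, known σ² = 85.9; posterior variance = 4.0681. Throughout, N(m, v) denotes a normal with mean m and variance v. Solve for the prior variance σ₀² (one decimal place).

Posterior precision equals prior precision plus data precision: 1/σ_n² = 1/σ₀² + n/σ².
So 1/σ₀² = 1/4.0681 − 20/85.9 = 0.245815 − 0.232829 = 0.012986.
Hence σ₀² = 1/0.012986 ≈ 77.0.

σ₀² = 77.0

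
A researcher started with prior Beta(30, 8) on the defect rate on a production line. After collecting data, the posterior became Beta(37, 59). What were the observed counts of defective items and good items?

Under Beta–binomial conjugacy the posterior parameters are (α+s, β+f).
Match parameters: s=37−30=7, f=59−8=51.

7 defective items and 51 good items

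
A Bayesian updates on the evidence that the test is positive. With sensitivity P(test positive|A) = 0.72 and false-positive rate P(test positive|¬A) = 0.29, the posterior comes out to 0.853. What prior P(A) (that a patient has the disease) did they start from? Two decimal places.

P(A) = 0.70

In odds form, posterior odds = prior odds × likelihood ratio, so prior odds = posterior odds ÷ LR.
Posterior odds = 0.853/(1−0.853) = 5.8027. LR = 0.72/0.29 = 2.4828.
Prior odds = 5.8027/2.4828 = 2.3372, so P(A) = 2.3372/(1+2.3372) ≈ 0.70.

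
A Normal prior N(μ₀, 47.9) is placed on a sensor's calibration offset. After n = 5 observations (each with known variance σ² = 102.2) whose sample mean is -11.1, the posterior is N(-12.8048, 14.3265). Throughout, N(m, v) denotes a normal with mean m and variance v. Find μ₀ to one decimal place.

μ₀ = -16.8

With known observation variance, the Normal–Normal posterior has precision τ_n = τ₀ + n/σ² and mean μ_n = (τ₀μ₀ + (n/σ²)x̄)/τ_n.
Here τ₀ = 1/47.9 = 0.020877 and τ_data = 5/102.2 = 0.048924, so τ_n = 0.069801.
Rearranging for μ₀: μ₀ = (μ_n·τ_n − τ_data·x̄)/τ₀ = (-12.8048·0.069801 − 0.048924·-11.1) / 0.020877 = -0.350731/0.020877 ≈ -16.8.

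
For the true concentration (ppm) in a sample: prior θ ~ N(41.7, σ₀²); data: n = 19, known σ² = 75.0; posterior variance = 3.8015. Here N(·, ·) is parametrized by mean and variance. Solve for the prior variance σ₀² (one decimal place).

σ₀² = 102.9

Posterior precision equals prior precision plus data precision: 1/σ_n² = 1/σ₀² + n/σ².
So 1/σ₀² = 1/3.8015 − 19/75.0 = 0.263054 − 0.253333 = 0.009721.
Hence σ₀² = 1/0.009721 ≈ 102.9.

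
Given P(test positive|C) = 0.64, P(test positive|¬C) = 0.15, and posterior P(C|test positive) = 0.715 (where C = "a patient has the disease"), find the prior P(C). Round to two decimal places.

Bayes' rule in odds form gives O(C|E) = O(C)·[P(E|C)/P(E|¬C)], hence O(C) = O(C|E)/LR.
Posterior odds = 0.715/(1−0.715) = 2.5088. LR = 0.64/0.15 = 4.2667.
Prior odds = 2.5088/4.2667 = 0.5880, so P(C) = 0.5880/(1+0.5880) ≈ 0.37.

P(C) = 0.37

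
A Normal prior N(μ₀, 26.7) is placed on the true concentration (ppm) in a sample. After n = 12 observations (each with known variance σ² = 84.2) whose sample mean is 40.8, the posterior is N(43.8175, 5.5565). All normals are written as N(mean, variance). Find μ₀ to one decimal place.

μ₀ = 55.3

With known observation variance, the Normal–Normal posterior has precision τ_n = τ₀ + n/σ² and mean μ_n = (τ₀μ₀ + (n/σ²)x̄)/τ_n.
Here τ₀ = 1/26.7 = 0.037453 and τ_data = 12/84.2 = 0.142518, so τ_n = 0.179971.
Rearranging for μ₀: μ₀ = (μ_n·τ_n − τ_data·x̄)/τ₀ = (43.8175·0.179971 − 0.142518·40.8) / 0.037453 = 2.071145/0.037453 ≈ 55.3.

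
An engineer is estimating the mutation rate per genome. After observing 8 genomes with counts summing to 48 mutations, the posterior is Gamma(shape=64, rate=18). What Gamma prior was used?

Gamma(shape=16, rate=10)

Gamma–Poisson conjugacy: posterior shape = α + Σxᵢ, posterior rate = β + n.
So α = 64 − 48 = 16 and β = 18 − 8 = 10.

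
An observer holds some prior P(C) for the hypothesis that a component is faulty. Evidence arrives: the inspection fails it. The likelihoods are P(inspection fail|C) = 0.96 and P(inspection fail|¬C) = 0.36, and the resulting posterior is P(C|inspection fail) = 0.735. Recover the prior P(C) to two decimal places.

Bayes' rule in odds form gives O(C|E) = O(C)·[P(E|C)/P(E|¬C)], hence O(C) = O(C|E)/LR.
Posterior odds = 0.735/(1−0.735) = 2.7736. LR = 0.96/0.36 = 2.6667.
Prior odds = 2.7736/2.6667 = 1.0401, so P(C) = 1.0401/(1+1.0401) ≈ 0.51.

P(C) = 0.51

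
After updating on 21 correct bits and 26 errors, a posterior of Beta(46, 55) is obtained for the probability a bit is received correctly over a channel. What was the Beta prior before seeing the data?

Beta(25, 29)

Under Beta–binomial conjugacy the posterior parameters are (α+s, β+f).
Subtract the data counts: 46−21=25, 55−26=29.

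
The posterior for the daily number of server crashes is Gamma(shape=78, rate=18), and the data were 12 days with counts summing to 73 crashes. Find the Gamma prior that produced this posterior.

Gamma(shape=5, rate=6)

Gamma–Poisson conjugacy: posterior shape = α + Σxᵢ, posterior rate = β + n.
So α = 78 − 73 = 5 and β = 18 − 12 = 6.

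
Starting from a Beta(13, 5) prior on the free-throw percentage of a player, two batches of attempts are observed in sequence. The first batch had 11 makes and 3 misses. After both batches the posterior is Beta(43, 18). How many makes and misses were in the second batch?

Sequential conjugate updates are equivalent to a single update on the pooled data, so total successes = posterior α − prior α and total failures = posterior β − prior β.
Total across both batches: 43−13=30 makes, 18−5=13 misses.
Subtract the first batch: 30−11=19 makes and 13−3=10 misses.

19 makes and 10 misses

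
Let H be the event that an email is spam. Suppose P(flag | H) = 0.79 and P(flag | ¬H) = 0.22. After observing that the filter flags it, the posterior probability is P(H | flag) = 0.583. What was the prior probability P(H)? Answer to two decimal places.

Bayes' rule in odds form gives O(H|E) = O(H)·[P(E|H)/P(E|¬H)], hence O(H) = O(H|E)/LR.
Posterior odds = 0.583/(1−0.583) = 1.3981. LR = 0.79/0.22 = 3.5909.
Prior odds = 1.3981/3.5909 = 0.3893, so P(H) = 0.3893/(1+0.3893) ≈ 0.28.

P(H) = 0.28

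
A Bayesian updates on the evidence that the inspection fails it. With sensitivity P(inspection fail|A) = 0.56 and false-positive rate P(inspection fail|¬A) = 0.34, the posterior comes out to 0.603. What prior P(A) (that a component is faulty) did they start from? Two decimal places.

P(A) = 0.48

Bayes' rule in odds form gives O(A|E) = O(A)·[P(E|A)/P(E|¬A)], hence O(A) = O(A|E)/LR.
Posterior odds = 0.603/(1−0.603) = 1.5189. LR = 0.56/0.34 = 1.6471.
Prior odds = 1.5189/1.6471 = 0.9222, so P(A) = 0.9222/(1+0.9222) ≈ 0.48.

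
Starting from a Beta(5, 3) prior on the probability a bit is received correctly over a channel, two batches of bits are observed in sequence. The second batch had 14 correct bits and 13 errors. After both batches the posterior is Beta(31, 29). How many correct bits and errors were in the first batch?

Because Beta–binomial updating is additive in the counts, the combined data contributed (α_post−α_prior, β_post−β_prior) successes and failures.
Total across both batches: 31−5=26 correct bits, 29−3=26 errors.
Subtract the second batch: 26−14=12 correct bits and 26−13=13 errors.

12 correct bits and 13 errors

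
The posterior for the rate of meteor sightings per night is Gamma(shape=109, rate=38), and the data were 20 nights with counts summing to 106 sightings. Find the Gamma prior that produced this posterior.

Gamma–Poisson conjugacy: posterior shape = α + Σxᵢ, posterior rate = β + n.
So α = 109 − 106 = 3 and β = 38 − 20 = 18.

Gamma(shape=3, rate=18)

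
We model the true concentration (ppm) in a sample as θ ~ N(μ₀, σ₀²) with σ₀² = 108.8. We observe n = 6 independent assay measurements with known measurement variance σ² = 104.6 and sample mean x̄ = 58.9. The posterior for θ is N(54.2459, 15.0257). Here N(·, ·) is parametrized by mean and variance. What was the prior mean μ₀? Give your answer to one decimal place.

μ₀ = 25.2

The posterior mean is a precision-weighted average: μ_n = (τ₀μ₀ + τ_data·x̄)/(τ₀+τ_data), with τ₀=1/σ₀² and τ_data=n/σ².
Here τ₀ = 1/108.8 = 0.009191 and τ_data = 6/104.6 = 0.057361, so τ_n = 0.066552.
Rearranging for μ₀: μ₀ = (μ_n·τ_n − τ_data·x̄)/τ₀ = (54.2459·0.066552 − 0.057361·58.9) / 0.009191 = 0.231610/0.009191 ≈ 25.2.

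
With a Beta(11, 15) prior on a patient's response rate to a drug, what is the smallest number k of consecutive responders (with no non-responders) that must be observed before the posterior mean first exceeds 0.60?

After k responders and 0 non-responders the posterior is Beta(11+k, 15), with mean (11+k)/(11+15+k).
Set (11+k)/(26+k) > 0.60 and solve: k > (0.60·26 − 11)/(1 − 0.60) = 11.500.
The smallest integer exceeding 11.500 is 12.

k = 12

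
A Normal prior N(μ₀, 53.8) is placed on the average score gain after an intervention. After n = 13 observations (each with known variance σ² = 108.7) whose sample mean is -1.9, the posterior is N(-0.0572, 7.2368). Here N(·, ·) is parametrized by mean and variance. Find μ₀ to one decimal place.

μ₀ = 11.8

With known observation variance, the Normal–Normal posterior has precision τ_n = τ₀ + n/σ² and mean μ_n = (τ₀μ₀ + (n/σ²)x̄)/τ_n.
Here τ₀ = 1/53.8 = 0.018587 and τ_data = 13/108.7 = 0.119595, so τ_n = 0.138182.
Rearranging for μ₀: μ₀ = (μ_n·τ_n − τ_data·x̄)/τ₀ = (-0.0572·0.138182 − 0.119595·-1.9) / 0.018587 = 0.219326/0.018587 ≈ 11.8.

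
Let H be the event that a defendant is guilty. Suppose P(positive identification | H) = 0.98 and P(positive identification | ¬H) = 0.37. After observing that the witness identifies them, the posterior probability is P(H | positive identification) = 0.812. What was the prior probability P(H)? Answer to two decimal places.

In odds form, posterior odds = prior odds × likelihood ratio, so prior odds = posterior odds ÷ LR.
Posterior odds = 0.812/(1−0.812) = 4.3191. LR = 0.98/0.37 = 2.6486.
Prior odds = 4.3191/2.6486 = 1.6307, so P(H) = 1.6307/(1+1.6307) ≈ 0.62.

P(H) = 0.62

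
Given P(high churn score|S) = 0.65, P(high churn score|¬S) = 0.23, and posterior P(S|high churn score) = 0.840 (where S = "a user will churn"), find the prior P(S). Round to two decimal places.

P(S) = 0.65

In odds form, posterior odds = prior odds × likelihood ratio, so prior odds = posterior odds ÷ LR.
Posterior odds = 0.840/(1−0.840) = 5.2500. LR = 0.65/0.23 = 2.8261.
Prior odds = 5.2500/2.8261 = 1.8577, so P(S) = 1.8577/(1+1.8577) ≈ 0.65.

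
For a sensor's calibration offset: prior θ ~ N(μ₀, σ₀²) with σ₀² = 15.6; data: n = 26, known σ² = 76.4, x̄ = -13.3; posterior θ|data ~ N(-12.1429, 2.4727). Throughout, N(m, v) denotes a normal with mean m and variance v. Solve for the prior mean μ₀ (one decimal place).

With known observation variance, the Normal–Normal posterior has precision τ_n = τ₀ + n/σ² and mean μ_n = (τ₀μ₀ + (n/σ²)x̄)/τ_n.
Here τ₀ = 1/15.6 = 0.064103 and τ_data = 26/76.4 = 0.340314, so τ_n = 0.404417.
Rearranging for μ₀: μ₀ = (μ_n·τ_n − τ_data·x̄)/τ₀ = (-12.1429·0.404417 − 0.340314·-13.3) / 0.064103 = -0.384619/0.064103 ≈ -6.0.

μ₀ = -6.0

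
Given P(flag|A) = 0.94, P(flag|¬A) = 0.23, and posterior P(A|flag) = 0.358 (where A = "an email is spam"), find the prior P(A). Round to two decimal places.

In odds form, posterior odds = prior odds × likelihood ratio, so prior odds = posterior odds ÷ LR.
Posterior odds = 0.358/(1−0.358) = 0.5576. LR = 0.94/0.23 = 4.0870.
Prior odds = 0.5576/4.0870 = 0.1364, so P(A) = 0.1364/(1+0.1364) ≈ 0.12.

P(A) = 0.12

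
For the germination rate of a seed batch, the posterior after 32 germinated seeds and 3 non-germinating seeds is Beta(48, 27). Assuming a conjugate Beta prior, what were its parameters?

A Beta(a, b) prior with s successes and f failures in binomial data gives a Beta(a+s, b+f) posterior.
So a = 48 − 32 = 16 and b = 27 − 3 = 24.

Beta(16, 24)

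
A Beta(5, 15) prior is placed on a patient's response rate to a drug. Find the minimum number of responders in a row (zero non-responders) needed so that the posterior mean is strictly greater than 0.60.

k = 18

After k responders and 0 non-responders the posterior is Beta(5+k, 15), with mean (5+k)/(5+15+k).
Set (5+k)/(20+k) > 0.60 and solve: k > (0.60·20 − 5)/(1 − 0.60) = 17.500.
The smallest integer exceeding 17.500 is 18, and checking k=18: (23)/(38) = 0.6053 > 0.60.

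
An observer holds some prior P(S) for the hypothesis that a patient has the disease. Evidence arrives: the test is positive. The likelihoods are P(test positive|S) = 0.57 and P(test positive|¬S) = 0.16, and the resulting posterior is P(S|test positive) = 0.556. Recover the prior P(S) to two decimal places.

P(S) = 0.26

Bayes' rule in odds form gives O(S|E) = O(S)·[P(E|S)/P(E|¬S)], hence O(S) = O(S|E)/LR.
Posterior odds = 0.556/(1−0.556) = 1.2523. LR = 0.57/0.16 = 3.5625.
Prior odds = 1.2523/3.5625 = 0.3515, so P(S) = 0.3515/(1+0.3515) ≈ 0.26.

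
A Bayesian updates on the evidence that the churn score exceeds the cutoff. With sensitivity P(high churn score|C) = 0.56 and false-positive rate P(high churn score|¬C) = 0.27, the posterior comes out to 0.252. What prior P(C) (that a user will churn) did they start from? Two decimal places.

In odds form, posterior odds = prior odds × likelihood ratio, so prior odds = posterior odds ÷ LR.
Posterior odds = 0.252/(1−0.252) = 0.3369. LR = 0.56/0.27 = 2.0741.
Prior odds = 0.3369/2.0741 = 0.1624, so P(C) = 0.1624/(1+0.1624) ≈ 0.14.

P(C) = 0.14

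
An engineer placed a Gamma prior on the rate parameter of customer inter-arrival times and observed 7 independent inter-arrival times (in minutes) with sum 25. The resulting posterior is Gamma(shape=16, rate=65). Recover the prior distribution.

Gamma(shape=9, rate=40)

For an exponential likelihood with a Gamma(α, β) prior on the rate, n observations with total T give posterior Gamma(α+n, β+T).
So α = 16 − 7 = 9 and β = 65 − 25 = 40.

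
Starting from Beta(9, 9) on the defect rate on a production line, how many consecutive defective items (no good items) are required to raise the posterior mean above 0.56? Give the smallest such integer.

After k defective items and 0 good items the posterior is Beta(9+k, 9), with mean (9+k)/(9+9+k).
Set (9+k)/(18+k) > 0.56 and solve: k > (0.56·18 − 9)/(1 − 0.56) = 2.455.
The smallest integer exceeding 2.455 is 3.

k = 3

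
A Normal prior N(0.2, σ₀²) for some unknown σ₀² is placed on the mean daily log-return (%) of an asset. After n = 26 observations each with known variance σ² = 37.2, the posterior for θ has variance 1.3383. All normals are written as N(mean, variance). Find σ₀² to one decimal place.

For the Normal–Normal model with known σ², precisions add: τ_n = τ₀ + n/σ².
So 1/σ₀² = 1/1.3383 − 26/37.2 = 0.747217 − 0.698925 = 0.048292.
Hence σ₀² = 1/0.048292 ≈ 20.7.

σ₀² = 20.7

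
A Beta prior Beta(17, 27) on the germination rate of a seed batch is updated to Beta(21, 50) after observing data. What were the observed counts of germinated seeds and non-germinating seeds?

4 germinated seeds and 23 non-germinating seeds

A Beta(α, β) prior with s successes and f failures in binomial data gives a Beta(α+s, β+f) posterior.
So s = 21 − 17 = 4 and f = 50 − 27 = 23.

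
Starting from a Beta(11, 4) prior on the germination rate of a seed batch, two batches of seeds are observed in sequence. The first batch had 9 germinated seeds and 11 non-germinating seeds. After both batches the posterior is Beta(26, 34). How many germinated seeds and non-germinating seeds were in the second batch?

Because Beta–binomial updating is additive in the counts, the combined data contributed (α_post−α_prior, β_post−β_prior) successes and failures.
Total across both batches: 26−11=15 germinated seeds, 34−4=30 non-germinating seeds.
Subtract the first batch: 15−9=6 germinated seeds and 30−11=19 non-germinating seeds.

6 germinated seeds and 19 non-germinating seeds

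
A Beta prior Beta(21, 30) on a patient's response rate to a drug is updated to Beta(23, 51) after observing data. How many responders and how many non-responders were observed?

2 responders and 21 non-responders

Beta is conjugate to the binomial likelihood: posterior = Beta(a+s, b+f).
Match parameters: s=23−21=2, f=51−30=21.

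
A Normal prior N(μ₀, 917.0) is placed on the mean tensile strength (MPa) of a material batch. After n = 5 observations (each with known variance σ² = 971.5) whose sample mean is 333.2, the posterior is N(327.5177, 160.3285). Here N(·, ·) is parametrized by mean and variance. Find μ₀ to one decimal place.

μ₀ = 300.7

With known observation variance, the Normal–Normal posterior has precision τ_n = τ₀ + n/σ² and mean μ_n = (τ₀μ₀ + (n/σ²)x̄)/τ_n.
Here τ₀ = 1/917.0 = 0.001091 and τ_data = 5/971.5 = 0.005147, so τ_n = 0.006238.
Rearranging for μ₀: μ₀ = (μ_n·τ_n − τ_data·x̄)/τ₀ = (327.5177·0.006238 − 0.005147·333.2) / 0.001091 = 0.328075/0.001091 ≈ 300.7.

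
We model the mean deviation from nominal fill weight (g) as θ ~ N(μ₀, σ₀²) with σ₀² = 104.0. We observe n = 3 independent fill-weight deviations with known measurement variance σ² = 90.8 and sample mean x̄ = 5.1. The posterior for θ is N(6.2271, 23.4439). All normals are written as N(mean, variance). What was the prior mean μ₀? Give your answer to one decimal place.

The posterior mean is a precision-weighted average: μ_n = (τ₀μ₀ + τ_data·x̄)/(τ₀+τ_data), with τ₀=1/σ₀² and τ_data=n/σ².
Here τ₀ = 1/104.0 = 0.009615 and τ_data = 3/90.8 = 0.033040, so τ_n = 0.042655.
Rearranging for μ₀: μ₀ = (μ_n·τ_n − τ_data·x̄)/τ₀ = (6.2271·0.042655 − 0.033040·5.1) / 0.009615 = 0.097113/0.009615 ≈ 10.1.

μ₀ = 10.1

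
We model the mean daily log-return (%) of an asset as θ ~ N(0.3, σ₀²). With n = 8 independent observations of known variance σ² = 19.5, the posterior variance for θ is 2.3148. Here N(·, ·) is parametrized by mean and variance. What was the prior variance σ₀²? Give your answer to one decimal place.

σ₀² = 46.0

Posterior precision equals prior precision plus data precision: 1/σ_n² = 1/σ₀² + n/σ².
So 1/σ₀² = 1/2.3148 − 8/19.5 = 0.432003 − 0.410256 = 0.021747.
Hence σ₀² = 1/0.021747 ≈ 46.0.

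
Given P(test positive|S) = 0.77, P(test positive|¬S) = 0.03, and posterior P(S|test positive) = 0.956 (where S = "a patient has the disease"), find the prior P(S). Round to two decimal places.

P(S) = 0.46

Bayes' rule in odds form gives O(S|E) = O(S)·[P(E|S)/P(E|¬S)], hence O(S) = O(S|E)/LR.
Posterior odds = 0.956/(1−0.956) = 21.7273. LR = 0.77/0.03 = 25.6667.
Prior odds = 21.7273/25.6667 = 0.8465, so P(S) = 0.8465/(1+0.8465) ≈ 0.46.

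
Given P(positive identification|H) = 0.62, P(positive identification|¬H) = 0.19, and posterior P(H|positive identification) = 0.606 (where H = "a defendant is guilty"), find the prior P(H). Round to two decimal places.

In odds form, posterior odds = prior odds × likelihood ratio, so prior odds = posterior odds ÷ LR.
Posterior odds = 0.606/(1−0.606) = 1.5381. LR = 0.62/0.19 = 3.2632.
Prior odds = 1.5381/3.2632 = 0.4713, so P(H) = 0.4713/(1+0.4713) ≈ 0.32.

P(H) = 0.32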